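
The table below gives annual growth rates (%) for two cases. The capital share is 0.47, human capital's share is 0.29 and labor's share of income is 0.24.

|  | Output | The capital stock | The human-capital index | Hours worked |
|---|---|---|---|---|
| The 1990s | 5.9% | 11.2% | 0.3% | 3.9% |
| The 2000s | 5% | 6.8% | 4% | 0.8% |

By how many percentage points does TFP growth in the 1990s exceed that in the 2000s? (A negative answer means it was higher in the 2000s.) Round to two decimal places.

-0.84 percentage points

Labor's share = 1 − 0.47 − 0.29 = 0.24.
The 1990s: TFP = 5.9 − 5.264 − 0.087 − 0.936 = -0.387%.
The 2000s: TFP = 5 − 3.196 − 1.16 − 0.192 = 0.452%.
Difference = -0.387 − (0.452) = -0.839 pp.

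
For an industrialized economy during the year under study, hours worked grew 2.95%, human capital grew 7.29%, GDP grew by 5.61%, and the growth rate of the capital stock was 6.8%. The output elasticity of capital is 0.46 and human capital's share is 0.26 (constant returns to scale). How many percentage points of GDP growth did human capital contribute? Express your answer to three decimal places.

Contribution = share × growth = 0.26 × 7.29 = 1.8954 pp.

1.895 percentage points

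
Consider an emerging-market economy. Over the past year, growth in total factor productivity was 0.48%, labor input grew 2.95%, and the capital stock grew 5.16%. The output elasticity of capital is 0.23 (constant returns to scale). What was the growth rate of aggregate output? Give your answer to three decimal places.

Labor's share = 1 − 0.23 = 0.77.
The capital stock: 0.23 × 5.16 = 1.1868 pp.
Labor input: 0.77 × 2.95 = 2.2715 pp.
Output growth = 0.48 + 3.4583 = 3.9383%.

Aggregate output grew 3.938%.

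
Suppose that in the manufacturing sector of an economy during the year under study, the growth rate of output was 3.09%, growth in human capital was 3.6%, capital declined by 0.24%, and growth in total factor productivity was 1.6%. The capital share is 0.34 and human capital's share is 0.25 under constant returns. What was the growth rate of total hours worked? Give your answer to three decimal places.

Labor's share = 1 − 0.34 − 0.25 = 0.41.
gY = gA + 0.34×(-0.24) + 0.25×3.6 + 0.41×g.
0.41×g = 3.09 − 1.6 − 0.8184 = 0.6716.
g = 0.6716 / 0.41 = 1.63805%.

Total hours worked growth was 1.638%.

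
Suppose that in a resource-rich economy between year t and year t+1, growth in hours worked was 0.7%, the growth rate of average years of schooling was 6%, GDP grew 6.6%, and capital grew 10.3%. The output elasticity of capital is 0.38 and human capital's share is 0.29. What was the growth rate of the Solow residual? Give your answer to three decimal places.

Labor's share = 1 − 0.38 − 0.29 = 0.33.
Capital: 0.38 × 10.3 = 3.914 pp.
Average years of schooling: 0.29 × 6 = 1.74 pp.
Hours worked: 0.33 × 0.7 = 0.231 pp.
TFP growth = 6.6 − 5.885 = 0.715%.

The Solow residual growth was 0.715%.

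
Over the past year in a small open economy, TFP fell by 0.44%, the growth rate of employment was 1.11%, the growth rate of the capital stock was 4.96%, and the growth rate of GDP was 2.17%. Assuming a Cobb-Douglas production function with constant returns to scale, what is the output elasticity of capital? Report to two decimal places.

gY = gA + α·gK + (1−α)·gL, so gY − gA − gL = α(gK − gL).
2.17 + 0.44 − 1.11 = α × (4.96 − 1.11).
1.5 = 3.85 α, so α = 0.3896.

α = 0.39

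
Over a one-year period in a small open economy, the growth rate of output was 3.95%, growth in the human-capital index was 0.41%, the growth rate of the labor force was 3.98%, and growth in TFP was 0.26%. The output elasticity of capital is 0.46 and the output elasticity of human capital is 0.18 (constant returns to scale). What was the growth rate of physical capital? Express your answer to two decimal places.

Labor's share = 1 − 0.46 − 0.18 = 0.36.
gY = gA + 0.18×0.41 + 0.36×3.98 + 0.46×g.
0.46×g = 3.95 − 0.26 − 1.5066 = 2.1834.
g = 2.1834 / 0.46 = 4.7465%.

Physical capital growth was 4.75%.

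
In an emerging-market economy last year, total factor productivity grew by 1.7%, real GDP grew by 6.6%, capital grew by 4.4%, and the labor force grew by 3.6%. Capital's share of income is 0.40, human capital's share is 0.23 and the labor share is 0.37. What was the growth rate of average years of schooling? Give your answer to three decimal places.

Labor's share = 1 − 0.4 − 0.23 = 0.37.
gY = gA + 0.4×4.4 + 0.37×3.6 + 0.23×g.
0.23×g = 6.6 − 1.7 − 3.092 = 1.808.
g = 1.808 / 0.23 = 7.86087%.

7.861%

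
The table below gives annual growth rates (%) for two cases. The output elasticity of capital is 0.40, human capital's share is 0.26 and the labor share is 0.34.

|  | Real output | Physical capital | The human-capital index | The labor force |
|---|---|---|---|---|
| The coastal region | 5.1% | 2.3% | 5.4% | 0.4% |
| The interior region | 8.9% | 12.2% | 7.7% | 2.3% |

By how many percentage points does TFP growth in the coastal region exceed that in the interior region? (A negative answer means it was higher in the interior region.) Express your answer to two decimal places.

Labor's share = 1 − 0.4 − 0.26 = 0.34.
The coastal region: TFP = 5.1 − 0.92 − 1.404 − 0.136 = 2.64%.
The interior region: TFP = 8.9 − 4.88 − 2.002 − 0.782 = 1.236%.
Difference = 2.64 − (1.236) = 1.404 pp.

1.40 percentage points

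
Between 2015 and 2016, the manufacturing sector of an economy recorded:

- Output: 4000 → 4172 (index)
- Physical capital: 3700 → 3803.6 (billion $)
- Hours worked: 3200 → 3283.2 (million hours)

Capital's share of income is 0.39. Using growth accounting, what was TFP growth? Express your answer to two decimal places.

Output growth = (4172 − 4000) / 4000 = 4.3%.
Physical capital growth = (3803.6 − 3700) / 3700 = 2.8%.
Hours worked growth = (3283.2 − 3200) / 3200 = 2.6%.
Labor's share = 1 − 0.39 = 0.61.
Physical capital: 0.39 × 2.8 = 1.092 pp.
Hours worked: 0.61 × 2.6 = 1.586 pp.
TFP growth = 4.3 − 2.678 = 1.622%.

TFP growth was 1.62%.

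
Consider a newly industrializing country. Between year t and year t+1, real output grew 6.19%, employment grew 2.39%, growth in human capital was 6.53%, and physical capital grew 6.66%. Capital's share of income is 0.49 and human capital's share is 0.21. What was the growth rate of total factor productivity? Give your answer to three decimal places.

0.838%

Labor's share = 1 − 0.49 − 0.21 = 0.3.
Physical capital: 0.49 × 6.66 = 3.2634 pp.
Human capital: 0.21 × 6.53 = 1.3713 pp.
Employment: 0.3 × 2.39 = 0.717 pp.
TFP growth = 6.19 − 5.3517 = 0.8383%.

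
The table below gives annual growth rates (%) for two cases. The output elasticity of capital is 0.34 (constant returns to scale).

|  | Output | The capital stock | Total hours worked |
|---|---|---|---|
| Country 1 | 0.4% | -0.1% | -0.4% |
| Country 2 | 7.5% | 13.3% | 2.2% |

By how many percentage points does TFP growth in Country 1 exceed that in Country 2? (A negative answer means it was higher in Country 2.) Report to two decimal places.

Labor's share = 1 − 0.34 = 0.66.
Country 1: TFP = 0.4 + 0.034 + 0.264 = 0.698%.
Country 2: TFP = 7.5 − 4.522 − 1.452 = 1.526%.
Difference = 0.698 − (1.526) = -0.828 pp.

-0.83 percentage points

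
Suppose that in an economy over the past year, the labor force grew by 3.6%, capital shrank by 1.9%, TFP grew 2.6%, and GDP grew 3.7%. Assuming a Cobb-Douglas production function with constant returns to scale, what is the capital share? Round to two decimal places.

The capital share is 0.45.

gY = gA + α·gK + (1−α)·gL, so gY − gA − gL = α(gK − gL).
3.7 − 2.6 − 3.6 = α × (-1.9 − 3.6).
-2.5 = -5.5 α, so α = 0.4545.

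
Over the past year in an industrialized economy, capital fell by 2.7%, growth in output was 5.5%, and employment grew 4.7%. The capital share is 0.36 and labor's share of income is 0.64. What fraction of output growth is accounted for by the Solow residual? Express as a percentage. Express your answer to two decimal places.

62.98%

Labor's share = 1 − 0.36 = 0.64.
Capital: 0.36 × (-2.7) = -0.972 pp.
Employment: 0.64 × 4.7 = 3.008 pp.
TFP growth = 5.5 − 2.036 = 3.464%.
TFP share of growth = 3.464 / 5.5 × 100 = 62.9818%.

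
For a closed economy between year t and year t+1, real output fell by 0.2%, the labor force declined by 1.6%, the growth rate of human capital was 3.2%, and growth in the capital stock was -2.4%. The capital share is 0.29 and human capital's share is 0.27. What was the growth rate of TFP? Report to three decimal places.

0.336%

Labor's share = 1 − 0.29 − 0.27 = 0.44.
The capital stock: 0.29 × (-2.4) = -0.696 pp.
Human capital: 0.27 × 3.2 = 0.864 pp.
The labor force: 0.44 × (-1.6) = -0.704 pp.
TFP growth = -0.2 + 0.536 = 0.336%.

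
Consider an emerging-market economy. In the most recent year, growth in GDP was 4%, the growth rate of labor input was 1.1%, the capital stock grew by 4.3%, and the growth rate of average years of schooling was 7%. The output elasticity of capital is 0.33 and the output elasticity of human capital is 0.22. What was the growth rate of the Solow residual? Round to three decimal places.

0.546%

Labor's share = 1 − 0.33 − 0.22 = 0.45.
The capital stock: 0.33 × 4.3 = 1.419 pp.
Average years of schooling: 0.22 × 7 = 1.54 pp.
Labor input: 0.45 × 1.1 = 0.495 pp.
TFP growth = 4 − 3.454 = 0.546%.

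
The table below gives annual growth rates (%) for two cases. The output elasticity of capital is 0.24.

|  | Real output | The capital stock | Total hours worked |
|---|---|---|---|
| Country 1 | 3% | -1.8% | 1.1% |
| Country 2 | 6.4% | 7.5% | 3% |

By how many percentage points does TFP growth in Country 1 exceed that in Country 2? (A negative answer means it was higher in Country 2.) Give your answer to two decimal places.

0.28 percentage points

Labor's share = 1 − 0.24 = 0.76.
Country 1: TFP = 3 + 0.432 − 0.836 = 2.596%.
Country 2: TFP = 6.4 − 1.8 − 2.28 = 2.32%.
Difference = 2.596 − (2.32) = 0.276 pp.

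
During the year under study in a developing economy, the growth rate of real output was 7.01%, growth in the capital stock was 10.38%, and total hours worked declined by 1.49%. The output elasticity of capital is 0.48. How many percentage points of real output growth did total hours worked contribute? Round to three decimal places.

Labor's share = 1 − 0.48 = 0.52.
Contribution = share × growth = 0.52 × (-1.49) = -0.7748 pp.

-0.775 pp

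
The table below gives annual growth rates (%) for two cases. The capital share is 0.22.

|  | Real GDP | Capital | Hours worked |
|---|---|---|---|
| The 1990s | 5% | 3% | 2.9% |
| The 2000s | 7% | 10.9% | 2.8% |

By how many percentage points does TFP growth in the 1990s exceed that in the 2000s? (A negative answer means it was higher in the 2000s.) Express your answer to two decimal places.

-0.34 percentage points

Labor's share = 1 − 0.22 = 0.78.
The 1990s: TFP = 5 − 0.66 − 2.262 = 2.078%.
The 2000s: TFP = 7 − 2.398 − 2.184 = 2.418%.
Difference = 2.078 − (2.418) = -0.34 pp.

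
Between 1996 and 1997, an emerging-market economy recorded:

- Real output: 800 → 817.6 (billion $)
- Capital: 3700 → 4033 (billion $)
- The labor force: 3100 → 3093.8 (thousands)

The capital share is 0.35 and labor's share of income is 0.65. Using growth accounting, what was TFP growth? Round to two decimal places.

Real output growth = (817.6 − 800) / 800 = 2.2%.
Capital growth = (4033 − 3700) / 3700 = 9%.
The labor force growth = (3093.8 − 3100) / 3100 = -0.2%.
Labor's share = 1 − 0.35 = 0.65.
Capital: 0.35 × 9 = 3.15 pp.
The labor force: 0.65 × (-0.2) = -0.13 pp.
TFP growth = 2.2 − 3.02 = -0.82%.

-0.82%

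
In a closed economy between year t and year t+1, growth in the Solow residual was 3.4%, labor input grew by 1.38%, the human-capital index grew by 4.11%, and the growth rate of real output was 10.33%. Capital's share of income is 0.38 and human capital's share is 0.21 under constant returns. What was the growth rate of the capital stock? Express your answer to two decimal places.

Labor's share = 1 − 0.38 − 0.21 = 0.41.
gY = gA + 0.21×4.11 + 0.41×1.38 + 0.38×g.
0.38×g = 10.33 − 3.4 − 1.4289 = 5.5011.
g = 5.5011 / 0.38 = 14.4766%.

The capital stock grew 14.48%.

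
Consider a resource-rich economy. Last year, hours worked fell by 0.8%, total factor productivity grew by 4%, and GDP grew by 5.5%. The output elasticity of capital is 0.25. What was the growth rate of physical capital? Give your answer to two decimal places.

Labor's share = 1 − 0.25 = 0.75.
gY = gA + 0.75×(-0.8) + 0.25×g.
0.25×g = 5.5 − 4 + 0.6 = 2.1.
g = 2.1 / 0.25 = 8.4%.

Physical capital grew 8.40%.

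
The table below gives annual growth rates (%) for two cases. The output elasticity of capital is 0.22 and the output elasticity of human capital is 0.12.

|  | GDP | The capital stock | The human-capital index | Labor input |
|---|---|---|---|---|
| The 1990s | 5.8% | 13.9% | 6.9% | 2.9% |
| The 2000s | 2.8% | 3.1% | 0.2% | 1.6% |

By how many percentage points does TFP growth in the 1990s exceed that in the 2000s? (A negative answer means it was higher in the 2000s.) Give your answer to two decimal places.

Labor's share = 1 − 0.22 − 0.12 = 0.66.
The 1990s: TFP = 5.8 − 3.058 − 0.828 − 1.914 = 0%.
The 2000s: TFP = 2.8 − 0.682 − 0.024 − 1.056 = 1.038%.
Difference = 0 − (1.038) = -1.038 pp.

-1.04 percentage points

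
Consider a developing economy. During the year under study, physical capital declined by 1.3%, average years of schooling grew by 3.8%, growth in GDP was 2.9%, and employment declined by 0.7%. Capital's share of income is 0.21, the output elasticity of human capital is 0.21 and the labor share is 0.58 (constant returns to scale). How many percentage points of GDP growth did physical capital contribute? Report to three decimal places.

Contribution = share × growth = 0.21 × (-1.3) = -0.273 pp.

-0.273 pp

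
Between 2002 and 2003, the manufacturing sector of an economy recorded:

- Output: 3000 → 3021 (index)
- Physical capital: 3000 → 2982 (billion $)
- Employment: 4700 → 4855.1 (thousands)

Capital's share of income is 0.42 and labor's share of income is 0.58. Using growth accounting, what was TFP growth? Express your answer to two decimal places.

Output growth = (3021 − 3000) / 3000 = 0.7%.
Physical capital growth = (2982 − 3000) / 3000 = -0.6%.
Employment growth = (4855.1 − 4700) / 4700 = 3.3%.
Labor's share = 1 − 0.42 = 0.58.
Physical capital: 0.42 × (-0.6) = -0.252 pp.
Employment: 0.58 × 3.3 = 1.914 pp.
TFP growth = 0.7 − 1.662 = -0.962%.

-0.96%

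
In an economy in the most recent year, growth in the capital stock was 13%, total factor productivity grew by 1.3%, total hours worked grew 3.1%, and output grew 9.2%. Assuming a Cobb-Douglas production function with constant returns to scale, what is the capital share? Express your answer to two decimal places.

gY = gA + α·gK + (1−α)·gL, so gY − gA − gL = α(gK − gL).
9.2 − 1.3 − 3.1 = α × (13 − 3.1).
4.8 = 9.9 α, so α = 0.4848.

0.48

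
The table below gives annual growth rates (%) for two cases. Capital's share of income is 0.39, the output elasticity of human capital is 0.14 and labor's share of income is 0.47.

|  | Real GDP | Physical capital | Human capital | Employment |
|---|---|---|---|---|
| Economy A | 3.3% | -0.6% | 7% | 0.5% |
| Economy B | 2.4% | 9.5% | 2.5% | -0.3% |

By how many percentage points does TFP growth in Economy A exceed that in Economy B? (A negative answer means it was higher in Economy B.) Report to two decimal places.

Labor's share = 1 − 0.39 − 0.14 = 0.47.
Economy A: TFP = 3.3 + 0.234 − 0.98 − 0.235 = 2.319%.
Economy B: TFP = 2.4 − 3.705 − 0.35 + 0.141 = -1.514%.
Difference = 2.319 − (-1.514) = 3.833 pp.

3.83 percentage points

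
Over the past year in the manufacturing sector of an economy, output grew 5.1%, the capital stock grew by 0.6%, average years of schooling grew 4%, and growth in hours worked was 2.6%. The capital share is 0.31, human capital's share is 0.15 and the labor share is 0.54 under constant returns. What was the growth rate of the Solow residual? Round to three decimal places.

2.910%

Labor's share = 1 − 0.31 − 0.15 = 0.54.
The capital stock: 0.31 × 0.6 = 0.186 pp.
Average years of schooling: 0.15 × 4 = 0.6 pp.
Hours worked: 0.54 × 2.6 = 1.404 pp.
TFP growth = 5.1 − 2.19 = 2.91%.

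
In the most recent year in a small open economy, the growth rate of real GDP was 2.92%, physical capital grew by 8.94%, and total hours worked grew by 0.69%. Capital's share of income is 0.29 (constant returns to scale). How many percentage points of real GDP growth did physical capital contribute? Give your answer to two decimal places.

2.59

Contribution = share × growth = 0.29 × 8.94 = 2.5926 pp.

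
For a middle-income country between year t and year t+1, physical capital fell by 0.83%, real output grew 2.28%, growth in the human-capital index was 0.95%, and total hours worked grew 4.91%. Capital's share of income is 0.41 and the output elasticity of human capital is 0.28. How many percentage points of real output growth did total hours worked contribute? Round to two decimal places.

Labor's share = 1 − 0.41 − 0.28 = 0.31.
Contribution = share × growth = 0.31 × 4.91 = 1.5221 pp.

1.52 pp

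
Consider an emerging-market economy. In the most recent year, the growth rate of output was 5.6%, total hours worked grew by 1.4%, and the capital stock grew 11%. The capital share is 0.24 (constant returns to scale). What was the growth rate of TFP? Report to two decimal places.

TFP growth was 1.90%.

Labor's share = 1 − 0.24 = 0.76.
The capital stock: 0.24 × 11 = 2.64 pp.
Total hours worked: 0.76 × 1.4 = 1.064 pp.
TFP growth = 5.6 − 3.704 = 1.896%.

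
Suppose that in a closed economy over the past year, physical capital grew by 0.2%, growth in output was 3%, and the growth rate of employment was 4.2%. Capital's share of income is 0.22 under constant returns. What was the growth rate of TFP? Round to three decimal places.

Labor's share = 1 − 0.22 = 0.78.
Physical capital: 0.22 × 0.2 = 0.044 pp.
Employment: 0.78 × 4.2 = 3.276 pp.
TFP growth = 3 − 3.32 = -0.32%.

-0.320%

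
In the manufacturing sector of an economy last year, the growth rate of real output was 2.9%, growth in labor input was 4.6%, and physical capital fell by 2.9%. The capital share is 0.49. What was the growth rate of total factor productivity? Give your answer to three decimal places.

Labor's share = 1 − 0.49 = 0.51.
Physical capital: 0.49 × (-2.9) = -1.421 pp.
Labor input: 0.51 × 4.6 = 2.346 pp.
TFP growth = 2.9 − 0.925 = 1.975%.

1.975%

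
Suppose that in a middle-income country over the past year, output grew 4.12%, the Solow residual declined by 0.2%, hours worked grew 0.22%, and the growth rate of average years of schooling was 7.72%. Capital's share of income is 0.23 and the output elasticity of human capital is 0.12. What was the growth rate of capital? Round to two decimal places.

14.13%

Labor's share = 1 − 0.23 − 0.12 = 0.65.
gY = gA + 0.12×7.72 + 0.65×0.22 + 0.23×g.
0.23×g = 4.12 + 0.2 − 1.0694 = 3.2506.
g = 3.2506 / 0.23 = 14.133%.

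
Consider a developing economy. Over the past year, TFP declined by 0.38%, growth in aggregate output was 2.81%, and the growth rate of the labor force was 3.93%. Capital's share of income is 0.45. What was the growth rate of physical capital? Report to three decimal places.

2.286%

Labor's share = 1 − 0.45 = 0.55.
gY = gA + 0.55×3.93 + 0.45×g.
0.45×g = 2.81 + 0.38 − 2.1615 = 1.0285.
g = 1.0285 / 0.45 = 2.28556%.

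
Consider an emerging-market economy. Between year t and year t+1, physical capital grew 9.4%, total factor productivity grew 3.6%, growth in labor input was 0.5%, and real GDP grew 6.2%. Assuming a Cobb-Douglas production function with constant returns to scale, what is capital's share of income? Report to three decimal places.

gY = gA + α·gK + (1−α)·gL, so gY − gA − gL = α(gK − gL).
6.2 − 3.6 − 0.5 = α × (9.4 − 0.5).
2.1 = 8.9 α, so α = 0.23596.

Capital's share of income is 0.236.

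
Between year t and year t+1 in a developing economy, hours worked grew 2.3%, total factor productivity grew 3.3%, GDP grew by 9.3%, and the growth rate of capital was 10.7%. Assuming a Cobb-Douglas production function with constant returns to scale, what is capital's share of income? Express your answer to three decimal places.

gY = gA + α·gK + (1−α)·gL, so gY − gA − gL = α(gK − gL).
9.3 − 3.3 − 2.3 = α × (10.7 − 2.3).
3.7 = 8.4 α, so α = 0.44048.

Capital's share of income is 0.440.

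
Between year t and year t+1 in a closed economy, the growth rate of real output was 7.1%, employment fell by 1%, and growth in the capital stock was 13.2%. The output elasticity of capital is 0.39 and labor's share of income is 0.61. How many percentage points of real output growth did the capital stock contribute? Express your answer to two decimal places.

Contribution = share × growth = 0.39 × 13.2 = 5.148 pp.

5.15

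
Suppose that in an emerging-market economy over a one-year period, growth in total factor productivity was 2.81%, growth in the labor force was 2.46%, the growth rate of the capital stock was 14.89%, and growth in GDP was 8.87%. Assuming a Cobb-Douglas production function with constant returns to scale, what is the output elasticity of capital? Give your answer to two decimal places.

α = 0.29

gY = gA + α·gK + (1−α)·gL, so gY − gA − gL = α(gK − gL).
8.87 − 2.81 − 2.46 = α × (14.89 − 2.46).
3.6 = 12.43 α, so α = 0.2896.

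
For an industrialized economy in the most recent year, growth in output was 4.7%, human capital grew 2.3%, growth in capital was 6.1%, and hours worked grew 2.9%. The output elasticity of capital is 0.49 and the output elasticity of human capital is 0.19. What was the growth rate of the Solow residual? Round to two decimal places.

The Solow residual grew 0.35%.

Labor's share = 1 − 0.49 − 0.19 = 0.32.
Capital: 0.49 × 6.1 = 2.989 pp.
Human capital: 0.19 × 2.3 = 0.437 pp.
Hours worked: 0.32 × 2.9 = 0.928 pp.
TFP growth = 4.7 − 4.354 = 0.346%.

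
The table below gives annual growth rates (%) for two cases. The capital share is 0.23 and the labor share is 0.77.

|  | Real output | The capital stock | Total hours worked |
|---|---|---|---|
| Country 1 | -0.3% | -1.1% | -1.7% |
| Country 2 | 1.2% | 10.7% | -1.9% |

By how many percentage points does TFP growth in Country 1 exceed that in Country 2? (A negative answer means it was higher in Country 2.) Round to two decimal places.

1.06 percentage points

Labor's share = 1 − 0.23 = 0.77.
Country 1: TFP = -0.3 + 0.253 + 1.309 = 1.262%.
Country 2: TFP = 1.2 − 2.461 + 1.463 = 0.202%.
Difference = 1.262 − (0.202) = 1.06 pp.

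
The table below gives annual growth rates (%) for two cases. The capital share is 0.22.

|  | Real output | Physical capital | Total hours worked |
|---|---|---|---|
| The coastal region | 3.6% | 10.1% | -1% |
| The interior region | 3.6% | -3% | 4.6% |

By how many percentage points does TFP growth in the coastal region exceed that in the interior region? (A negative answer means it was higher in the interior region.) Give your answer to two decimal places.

Labor's share = 1 − 0.22 = 0.78.
The coastal region: TFP = 3.6 − 2.222 + 0.78 = 2.158%.
The interior region: TFP = 3.6 + 0.66 − 3.588 = 0.672%.
Difference = 2.158 − (0.672) = 1.486 pp.

1.49 percentage points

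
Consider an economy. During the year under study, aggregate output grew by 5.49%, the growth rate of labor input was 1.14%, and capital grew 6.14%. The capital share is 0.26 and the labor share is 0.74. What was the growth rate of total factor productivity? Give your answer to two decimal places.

3.05%

Labor's share = 1 − 0.26 = 0.74.
Capital: 0.26 × 6.14 = 1.5964 pp.
Labor input: 0.74 × 1.14 = 0.8436 pp.
TFP growth = 5.49 − 2.44 = 3.05%.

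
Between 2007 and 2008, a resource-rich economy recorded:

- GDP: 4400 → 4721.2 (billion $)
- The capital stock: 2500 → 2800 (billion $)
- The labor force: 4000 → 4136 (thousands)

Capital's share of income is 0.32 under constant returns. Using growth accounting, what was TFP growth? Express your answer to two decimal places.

1.15%

GDP growth = (4721.2 − 4400) / 4400 = 7.3%.
The capital stock growth = (2800 − 2500) / 2500 = 12%.
The labor force growth = (4136 − 4000) / 4000 = 3.4%.
Labor's share = 1 − 0.32 = 0.68.
The capital stock: 0.32 × 12 = 3.84 pp.
The labor force: 0.68 × 3.4 = 2.312 pp.
TFP growth = 7.3 − 6.152 = 1.148%.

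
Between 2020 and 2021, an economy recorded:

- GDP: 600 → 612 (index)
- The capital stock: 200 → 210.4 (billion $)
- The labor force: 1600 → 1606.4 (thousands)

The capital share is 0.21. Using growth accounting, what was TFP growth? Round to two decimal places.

TFP grew 0.59%.

GDP growth = (612 − 600) / 600 = 2%.
The capital stock growth = (210.4 − 200) / 200 = 5.2%.
The labor force growth = (1606.4 − 1600) / 1600 = 0.4%.
Labor's share = 1 − 0.21 = 0.79.
The capital stock: 0.21 × 5.2 = 1.092 pp.
The labor force: 0.79 × 0.4 = 0.316 pp.
TFP growth = 2 − 1.408 = 0.592%.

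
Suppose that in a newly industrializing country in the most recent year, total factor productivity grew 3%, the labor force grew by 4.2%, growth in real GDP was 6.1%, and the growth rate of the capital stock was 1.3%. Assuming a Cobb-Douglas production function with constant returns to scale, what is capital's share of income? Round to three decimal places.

α = 0.379

gY = gA + α·gK + (1−α)·gL, so gY − gA − gL = α(gK − gL).
6.1 − 3 − 4.2 = α × (1.3 − 4.2).
-1.1 = -2.9 α, so α = 0.37931.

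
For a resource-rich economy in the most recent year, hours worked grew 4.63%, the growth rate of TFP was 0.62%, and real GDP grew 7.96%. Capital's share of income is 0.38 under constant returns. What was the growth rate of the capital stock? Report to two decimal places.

The capital stock grew 11.76%.

Labor's share = 1 − 0.38 = 0.62.
gY = gA + 0.62×4.63 + 0.38×g.
0.38×g = 7.96 − 0.62 − 2.8706 = 4.4694.
g = 4.4694 / 0.38 = 11.7616%.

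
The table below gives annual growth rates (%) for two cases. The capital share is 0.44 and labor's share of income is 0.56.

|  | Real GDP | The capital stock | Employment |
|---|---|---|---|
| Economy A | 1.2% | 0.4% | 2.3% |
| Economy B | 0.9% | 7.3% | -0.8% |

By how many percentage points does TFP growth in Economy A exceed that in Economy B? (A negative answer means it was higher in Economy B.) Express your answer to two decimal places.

1.60 percentage points

Labor's share = 1 − 0.44 = 0.56.
Economy A: TFP = 1.2 − 0.176 − 1.288 = -0.264%.
Economy B: TFP = 0.9 − 3.212 + 0.448 = -1.864%.
Difference = -0.264 − (-1.864) = 1.6 pp.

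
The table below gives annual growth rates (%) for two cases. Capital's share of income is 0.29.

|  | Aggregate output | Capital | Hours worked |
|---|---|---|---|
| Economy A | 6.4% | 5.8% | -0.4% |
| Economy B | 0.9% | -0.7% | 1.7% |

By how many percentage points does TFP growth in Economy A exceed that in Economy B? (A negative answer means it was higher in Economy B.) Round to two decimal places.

5.11 percentage points

Labor's share = 1 − 0.29 = 0.71.
Economy A: TFP = 6.4 − 1.682 + 0.284 = 5.002%.
Economy B: TFP = 0.9 + 0.203 − 1.207 = -0.104%.
Difference = 5.002 − (-0.104) = 5.106 pp.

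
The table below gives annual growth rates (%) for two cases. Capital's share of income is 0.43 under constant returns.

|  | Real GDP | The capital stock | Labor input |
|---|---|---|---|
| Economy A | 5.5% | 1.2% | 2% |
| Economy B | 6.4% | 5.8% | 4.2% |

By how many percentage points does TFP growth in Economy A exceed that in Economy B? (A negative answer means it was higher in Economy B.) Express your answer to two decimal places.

2.33 percentage points

Labor's share = 1 − 0.43 = 0.57.
Economy A: TFP = 5.5 − 0.516 − 1.14 = 3.844%.
Economy B: TFP = 6.4 − 2.494 − 2.394 = 1.512%.
Difference = 3.844 − (1.512) = 2.332 pp.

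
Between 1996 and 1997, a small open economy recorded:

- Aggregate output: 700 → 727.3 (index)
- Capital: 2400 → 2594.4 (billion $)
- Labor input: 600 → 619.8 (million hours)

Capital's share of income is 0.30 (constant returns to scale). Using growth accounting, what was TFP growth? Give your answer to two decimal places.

-0.84%

Aggregate output growth = (727.3 − 700) / 700 = 3.9%.
Capital growth = (2594.4 − 2400) / 2400 = 8.1%.
Labor input growth = (619.8 − 600) / 600 = 3.3%.
Labor's share = 1 − 0.3 = 0.7.
Capital: 0.3 × 8.1 = 2.43 pp.
Labor input: 0.7 × 3.3 = 2.31 pp.
TFP growth = 3.9 − 4.74 = -0.84%.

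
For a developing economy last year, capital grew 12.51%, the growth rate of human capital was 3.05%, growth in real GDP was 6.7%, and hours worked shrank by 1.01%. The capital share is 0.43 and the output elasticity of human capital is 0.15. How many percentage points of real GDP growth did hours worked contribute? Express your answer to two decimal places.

-0.42 percentage points

Labor's share = 1 − 0.43 − 0.15 = 0.42.
Contribution = share × growth = 0.42 × (-1.01) = -0.4242 pp.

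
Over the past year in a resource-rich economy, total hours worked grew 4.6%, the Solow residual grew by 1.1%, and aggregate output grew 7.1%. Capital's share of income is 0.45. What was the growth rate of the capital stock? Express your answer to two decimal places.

The capital stock growth was 7.71%.

Labor's share = 1 − 0.45 = 0.55.
gY = gA + 0.55×4.6 + 0.45×g.
0.45×g = 7.1 − 1.1 − 2.53 = 3.47.
g = 3.47 / 0.45 = 7.7111%.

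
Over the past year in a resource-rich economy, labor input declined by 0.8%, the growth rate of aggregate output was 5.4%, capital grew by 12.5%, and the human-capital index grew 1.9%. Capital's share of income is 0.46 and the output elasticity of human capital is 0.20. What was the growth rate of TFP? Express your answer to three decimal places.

Labor's share = 1 − 0.46 − 0.2 = 0.34.
Capital: 0.46 × 12.5 = 5.75 pp.
The human-capital index: 0.2 × 1.9 = 0.38 pp.
Labor input: 0.34 × (-0.8) = -0.272 pp.
TFP growth = 5.4 − 5.858 = -0.458%.

-0.458%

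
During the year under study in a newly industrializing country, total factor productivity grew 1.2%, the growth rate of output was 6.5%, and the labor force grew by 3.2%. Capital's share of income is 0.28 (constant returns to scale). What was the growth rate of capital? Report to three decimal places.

10.700%

Labor's share = 1 − 0.28 = 0.72.
gY = gA + 0.72×3.2 + 0.28×g.
0.28×g = 6.5 − 1.2 − 2.304 = 2.996.
g = 2.996 / 0.28 = 10.7%.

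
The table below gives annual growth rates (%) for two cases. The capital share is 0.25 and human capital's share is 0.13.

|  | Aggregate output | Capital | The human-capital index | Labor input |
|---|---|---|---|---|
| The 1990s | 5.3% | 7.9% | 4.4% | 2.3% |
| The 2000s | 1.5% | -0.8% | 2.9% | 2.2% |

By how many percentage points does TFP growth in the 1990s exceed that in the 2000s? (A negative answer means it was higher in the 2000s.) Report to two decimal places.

Labor's share = 1 − 0.25 − 0.13 = 0.62.
The 1990s: TFP = 5.3 − 1.975 − 0.572 − 1.426 = 1.327%.
The 2000s: TFP = 1.5 + 0.2 − 0.377 − 1.364 = -0.041%.
Difference = 1.327 − (-0.041) = 1.368 pp.

1.37 percentage points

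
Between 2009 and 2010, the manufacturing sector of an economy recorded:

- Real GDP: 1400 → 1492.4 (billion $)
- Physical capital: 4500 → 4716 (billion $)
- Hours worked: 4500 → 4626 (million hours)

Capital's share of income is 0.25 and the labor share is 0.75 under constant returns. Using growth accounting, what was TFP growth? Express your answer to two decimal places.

TFP growth was 3.30%.

Real GDP growth = (1492.4 − 1400) / 1400 = 6.6%.
Physical capital growth = (4716 − 4500) / 4500 = 4.8%.
Hours worked growth = (4626 − 4500) / 4500 = 2.8%.
Labor's share = 1 − 0.25 = 0.75.
Physical capital: 0.25 × 4.8 = 1.2 pp.
Hours worked: 0.75 × 2.8 = 2.1 pp.
TFP growth = 6.6 − 3.3 = 3.3%.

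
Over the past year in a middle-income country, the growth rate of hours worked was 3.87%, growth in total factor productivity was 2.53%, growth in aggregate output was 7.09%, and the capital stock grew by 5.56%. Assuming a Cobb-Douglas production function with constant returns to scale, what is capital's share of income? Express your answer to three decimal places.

0.408

gY = gA + α·gK + (1−α)·gL, so gY − gA − gL = α(gK − gL).
7.09 − 2.53 − 3.87 = α × (5.56 − 3.87).
0.69 = 1.69 α, so α = 0.40828.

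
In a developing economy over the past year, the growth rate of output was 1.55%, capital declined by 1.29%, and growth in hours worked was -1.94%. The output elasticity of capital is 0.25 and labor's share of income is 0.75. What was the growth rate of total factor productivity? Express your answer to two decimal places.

Labor's share = 1 − 0.25 = 0.75.
Capital: 0.25 × (-1.29) = -0.3225 pp.
Hours worked: 0.75 × (-1.94) = -1.455 pp.
TFP growth = 1.55 + 1.7775 = 3.3275%.

3.33%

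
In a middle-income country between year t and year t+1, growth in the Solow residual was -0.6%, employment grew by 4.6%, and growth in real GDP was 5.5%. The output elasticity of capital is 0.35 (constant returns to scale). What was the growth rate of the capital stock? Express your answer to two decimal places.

Labor's share = 1 − 0.35 = 0.65.
gY = gA + 0.65×4.6 + 0.35×g.
0.35×g = 5.5 + 0.6 − 2.99 = 3.11.
g = 3.11 / 0.35 = 8.8857%.

The capital stock grew 8.89%.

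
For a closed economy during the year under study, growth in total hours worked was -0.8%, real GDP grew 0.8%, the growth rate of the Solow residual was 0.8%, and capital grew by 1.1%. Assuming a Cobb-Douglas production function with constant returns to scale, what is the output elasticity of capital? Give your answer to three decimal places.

The output elasticity of capital is 0.421.

gY = gA + α·gK + (1−α)·gL, so gY − gA − gL = α(gK − gL).
0.8 − 0.8 + 0.8 = α × (1.1 − (-0.8)).
0.8 = 1.9 α, so α = 0.42105.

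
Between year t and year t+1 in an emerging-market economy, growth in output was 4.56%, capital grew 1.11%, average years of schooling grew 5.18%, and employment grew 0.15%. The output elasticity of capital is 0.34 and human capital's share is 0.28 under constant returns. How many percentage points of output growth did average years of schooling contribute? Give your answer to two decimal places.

Contribution = share × growth = 0.28 × 5.18 = 1.4504 pp.

1.45 pp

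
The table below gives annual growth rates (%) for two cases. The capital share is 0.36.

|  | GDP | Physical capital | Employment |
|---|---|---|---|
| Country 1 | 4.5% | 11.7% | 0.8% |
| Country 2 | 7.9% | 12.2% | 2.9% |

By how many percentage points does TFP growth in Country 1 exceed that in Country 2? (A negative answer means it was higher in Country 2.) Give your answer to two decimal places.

Labor's share = 1 − 0.36 = 0.64.
Country 1: TFP = 4.5 − 4.212 − 0.512 = -0.224%.
Country 2: TFP = 7.9 − 4.392 − 1.856 = 1.652%.
Difference = -0.224 − (1.652) = -1.876 pp.

-1.88 percentage points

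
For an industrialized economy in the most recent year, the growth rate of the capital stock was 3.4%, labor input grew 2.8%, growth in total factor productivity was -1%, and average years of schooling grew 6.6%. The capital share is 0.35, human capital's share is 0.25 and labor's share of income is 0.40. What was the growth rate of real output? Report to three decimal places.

2.960%

Labor's share = 1 − 0.35 − 0.25 = 0.4.
The capital stock: 0.35 × 3.4 = 1.19 pp.
Average years of schooling: 0.25 × 6.6 = 1.65 pp.
Labor input: 0.4 × 2.8 = 1.12 pp.
Output growth = -1 + 3.96 = 2.96%.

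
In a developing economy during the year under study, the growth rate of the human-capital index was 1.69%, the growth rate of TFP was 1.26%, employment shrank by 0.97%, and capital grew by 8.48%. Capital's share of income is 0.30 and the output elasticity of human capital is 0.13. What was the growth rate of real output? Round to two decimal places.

3.47%

Labor's share = 1 − 0.3 − 0.13 = 0.57.
Capital: 0.3 × 8.48 = 2.544 pp.
The human-capital index: 0.13 × 1.69 = 0.2197 pp.
Employment: 0.57 × (-0.97) = -0.5529 pp.
Output growth = 1.26 + 2.2108 = 3.4708%.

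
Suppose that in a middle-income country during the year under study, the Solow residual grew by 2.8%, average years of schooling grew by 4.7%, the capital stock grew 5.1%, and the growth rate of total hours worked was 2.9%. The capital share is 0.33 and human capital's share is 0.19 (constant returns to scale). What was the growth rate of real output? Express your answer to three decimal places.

Real output growth was 6.768%.

Labor's share = 1 − 0.33 − 0.19 = 0.48.
The capital stock: 0.33 × 5.1 = 1.683 pp.
Average years of schooling: 0.19 × 4.7 = 0.893 pp.
Total hours worked: 0.48 × 2.9 = 1.392 pp.
Output growth = 2.8 + 3.968 = 6.768%.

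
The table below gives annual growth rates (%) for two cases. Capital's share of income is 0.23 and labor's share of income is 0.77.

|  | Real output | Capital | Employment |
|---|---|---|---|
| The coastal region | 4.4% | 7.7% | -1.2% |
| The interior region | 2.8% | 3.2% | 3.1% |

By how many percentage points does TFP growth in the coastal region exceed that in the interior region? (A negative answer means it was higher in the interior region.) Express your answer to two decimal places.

Labor's share = 1 − 0.23 = 0.77.
The coastal region: TFP = 4.4 − 1.771 + 0.924 = 3.553%.
The interior region: TFP = 2.8 − 0.736 − 2.387 = -0.323%.
Difference = 3.553 − (-0.323) = 3.876 pp.

3.88 percentage points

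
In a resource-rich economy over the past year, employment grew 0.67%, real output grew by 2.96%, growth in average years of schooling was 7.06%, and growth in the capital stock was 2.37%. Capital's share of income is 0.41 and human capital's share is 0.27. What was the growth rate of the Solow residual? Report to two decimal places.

Labor's share = 1 − 0.41 − 0.27 = 0.32.
The capital stock: 0.41 × 2.37 = 0.9717 pp.
Average years of schooling: 0.27 × 7.06 = 1.9062 pp.
Employment: 0.32 × 0.67 = 0.2144 pp.
TFP growth = 2.96 − 3.0923 = -0.1323%.

-0.13%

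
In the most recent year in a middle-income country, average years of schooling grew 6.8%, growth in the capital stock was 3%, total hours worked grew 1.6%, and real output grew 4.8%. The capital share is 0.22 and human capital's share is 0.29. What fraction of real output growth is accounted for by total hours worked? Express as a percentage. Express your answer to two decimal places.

Labor's share = 1 − 0.22 − 0.29 = 0.49.
Total hours worked contributed 0.49 × 1.6 = 0.784 pp.
Share of growth = 0.784 / 4.8 × 100 = 16.3333%.

16.33%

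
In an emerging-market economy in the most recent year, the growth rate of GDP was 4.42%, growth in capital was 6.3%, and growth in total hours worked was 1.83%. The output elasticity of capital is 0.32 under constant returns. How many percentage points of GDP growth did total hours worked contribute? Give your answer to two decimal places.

1.24 pp

Labor's share = 1 − 0.32 = 0.68.
Contribution = share × growth = 0.68 × 1.83 = 1.2444 pp.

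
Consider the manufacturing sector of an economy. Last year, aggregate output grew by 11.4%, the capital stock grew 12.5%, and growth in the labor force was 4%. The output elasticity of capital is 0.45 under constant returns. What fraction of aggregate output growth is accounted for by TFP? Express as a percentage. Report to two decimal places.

31.36%

Labor's share = 1 − 0.45 = 0.55.
The capital stock: 0.45 × 12.5 = 5.625 pp.
The labor force: 0.55 × 4 = 2.2 pp.
TFP growth = 11.4 − 7.825 = 3.575%.
TFP share of growth = 3.575 / 11.4 × 100 = 31.3596%.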